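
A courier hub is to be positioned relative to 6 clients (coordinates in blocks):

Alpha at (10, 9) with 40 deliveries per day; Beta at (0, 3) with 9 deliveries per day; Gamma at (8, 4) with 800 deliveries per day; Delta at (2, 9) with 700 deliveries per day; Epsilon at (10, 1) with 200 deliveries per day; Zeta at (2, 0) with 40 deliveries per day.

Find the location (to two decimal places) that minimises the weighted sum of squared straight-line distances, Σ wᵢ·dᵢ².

The minimiser of Σwᵢ‖p−pᵢ‖² is the weighted centroid p* = (Σwᵢpᵢ)/(Σwᵢ).
Σwᵢ = 1789.
Σwᵢxᵢ = 40·10 + 9·0 + 800·8 + 700·2 + 200·10 + 40·2 = 10280.
Σwᵢyᵢ = 40·9 + 9·3 + 800·4 + 700·9 + 200·1 + 40·0 = 10087.
x* = 10280/1789 = 5.75, y* = 10087/1789 = 5.64.

(5.75, 5.64)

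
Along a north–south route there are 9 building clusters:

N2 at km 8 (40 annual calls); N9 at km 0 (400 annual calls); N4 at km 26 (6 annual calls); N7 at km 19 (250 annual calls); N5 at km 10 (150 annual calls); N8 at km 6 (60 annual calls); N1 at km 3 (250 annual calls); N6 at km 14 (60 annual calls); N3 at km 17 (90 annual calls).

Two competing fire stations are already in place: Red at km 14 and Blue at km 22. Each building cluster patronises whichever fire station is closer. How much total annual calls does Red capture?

The indifferent point is the midpoint (14+22)/2 = 18; building clusters left of it (closer to Red at 14) go to Red, those right go to Blue.
  N9 at 0 (w=400) → Red
  N1 at 3 (w=250) → Red
  N8 at 6 (w=60) → Red
  N2 at 8 (w=40) → Red
  N5 at 10 (w=150) → Red
  N6 at 14 (w=60) → Red
  N3 at 17 (w=90) → Red
  N7 at 19 (w=250) → Blue
  N4 at 26 (w=6) → Blue
Red captures 1050; Blue captures 256.

1050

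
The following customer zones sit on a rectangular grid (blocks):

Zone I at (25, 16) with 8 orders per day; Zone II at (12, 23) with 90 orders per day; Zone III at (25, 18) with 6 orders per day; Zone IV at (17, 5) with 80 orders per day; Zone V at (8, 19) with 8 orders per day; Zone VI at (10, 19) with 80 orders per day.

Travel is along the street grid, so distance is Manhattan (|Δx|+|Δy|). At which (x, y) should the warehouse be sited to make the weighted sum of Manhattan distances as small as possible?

(12, 19)

Manhattan distance separates: Σwᵢ(|x−xᵢ|+|y−yᵢ|) = Σwᵢ|x−xᵢ| + Σwᵢ|y−yᵢ|, so x and y are optimised independently as 1-D weighted medians.
Total weight W = 272; half = 136.
x-coordinate, sorted with cumulative weight:
  x=8 (Zone V, w=8) cum 8
  x=10 (Zone VI, w=80) cum 88
  x=12 (Zone II, w=90) cum 178  ← median
  x=17 (Zone IV, w=80) cum 258
  x=25 (Zone I, w=8) cum 266
  x=25 (Zone III, w=6) cum 272
⇒ x* = 12
y-coordinate, sorted with cumulative weight:
  y=5 (Zone IV, w=80) cum 80
  y=16 (Zone I, w=8) cum 88
  y=18 (Zone III, w=6) cum 94
  y=19 (Zone V, w=8) cum 102
  y=19 (Zone VI, w=80) cum 182  ← median
  y=23 (Zone II, w=90) cum 272
⇒ y* = 19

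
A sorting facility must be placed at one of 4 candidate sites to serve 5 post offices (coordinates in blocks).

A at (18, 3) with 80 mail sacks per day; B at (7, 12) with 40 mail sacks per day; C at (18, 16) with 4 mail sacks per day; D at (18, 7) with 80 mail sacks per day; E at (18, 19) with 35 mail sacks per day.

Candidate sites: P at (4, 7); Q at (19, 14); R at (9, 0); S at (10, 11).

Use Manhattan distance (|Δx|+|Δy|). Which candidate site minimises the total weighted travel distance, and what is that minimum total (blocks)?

Total weighted distance at each candidate:
  P (4, 7): total = 3882
  Q (19, 14): total = 2382
  R (9, 0): total = 3880
  S (10, 11): total = 3012
Minimum is at Q with total 2382 blocks.

Q, total 2382 blocks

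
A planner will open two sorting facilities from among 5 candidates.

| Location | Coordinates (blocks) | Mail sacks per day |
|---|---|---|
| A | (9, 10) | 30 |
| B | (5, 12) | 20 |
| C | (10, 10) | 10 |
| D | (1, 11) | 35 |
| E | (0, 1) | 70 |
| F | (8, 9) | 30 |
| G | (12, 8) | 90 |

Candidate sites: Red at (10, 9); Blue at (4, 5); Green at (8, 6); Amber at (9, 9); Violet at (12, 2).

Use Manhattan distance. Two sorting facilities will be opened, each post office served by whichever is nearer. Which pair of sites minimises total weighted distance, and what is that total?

{Red, Blue}, total 1435

Evaluate every pair (each demand assigned to the nearer of the two):
  {Red, Blue}: total = 1435
  {Blue, Amber}: total = 1455
  {Green, Amber}: total = 1840
  {Amber, Violet}: total = 1840
  {Red, Green}: total = 1855
  {Red, Violet}: total = 1855
  {Blue, Green}: total = 1875
  {Red, Amber}: total = 2020
  {Blue, Violet}: total = 2215
  {Green, Violet}: total = 2350
Best pair: {Red, Blue} with total 1435.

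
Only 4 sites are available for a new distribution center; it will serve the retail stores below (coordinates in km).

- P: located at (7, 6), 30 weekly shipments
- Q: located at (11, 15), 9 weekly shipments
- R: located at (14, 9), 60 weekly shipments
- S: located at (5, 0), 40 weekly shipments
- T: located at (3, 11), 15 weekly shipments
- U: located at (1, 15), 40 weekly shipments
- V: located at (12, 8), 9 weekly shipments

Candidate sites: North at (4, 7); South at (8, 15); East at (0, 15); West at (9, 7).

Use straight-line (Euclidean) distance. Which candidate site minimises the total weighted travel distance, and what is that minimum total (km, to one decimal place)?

West, total 1376.1 km

Total weighted distance at each candidate:
  North (4, 7): total = 1561.4
  South (8, 15): total = 1868.3
  East (0, 15): total = 2227.4
  West (9, 7): total = 1376.1
Minimum is at West with total 1376.1 km.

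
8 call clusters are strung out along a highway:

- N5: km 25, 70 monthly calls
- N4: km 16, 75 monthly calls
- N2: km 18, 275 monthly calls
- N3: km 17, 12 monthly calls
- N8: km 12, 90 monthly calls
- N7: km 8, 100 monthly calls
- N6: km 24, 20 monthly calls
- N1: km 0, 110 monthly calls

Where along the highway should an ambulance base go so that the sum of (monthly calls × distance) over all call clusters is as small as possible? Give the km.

x = 17

For a sum of weighted absolute distances on a line, the optimum is the weighted median (not the mean). Total weight W = 752; half-weight = 376.
Sort by position and accumulate weight:
  km 0 (N1, w=110) → cum 110
  km 8 (N7, w=100) → cum 210
  km 12 (N8, w=90) → cum 300
  km 16 (N4, w=75) → cum 375
  km 17 (N3, w=12) → cum 387  ≥ 376 → median here
  km 18 (N2, w=275) → cum 662
  km 24 (N6, w=20) → cum 682
  km 25 (N5, w=70) → cum 752
Optimal location: km 17.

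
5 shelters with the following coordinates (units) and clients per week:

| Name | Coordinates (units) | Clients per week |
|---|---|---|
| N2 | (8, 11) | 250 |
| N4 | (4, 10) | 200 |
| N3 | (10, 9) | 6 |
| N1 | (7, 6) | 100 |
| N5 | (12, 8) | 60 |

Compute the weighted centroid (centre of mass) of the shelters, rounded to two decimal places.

The minimiser of Σwᵢ‖p−pᵢ‖² is the weighted centroid p* = (Σwᵢpᵢ)/(Σwᵢ).
Σwᵢ = 616.
Σwᵢxᵢ = 250·8 + 200·4 + 6·10 + 100·7 + 60·12 = 4280.
Σwᵢyᵢ = 250·11 + 200·10 + 6·9 + 100·6 + 60·8 = 5884.
x* = 4280/616 = 6.95, y* = 5884/616 = 9.55.

(6.95, 9.55)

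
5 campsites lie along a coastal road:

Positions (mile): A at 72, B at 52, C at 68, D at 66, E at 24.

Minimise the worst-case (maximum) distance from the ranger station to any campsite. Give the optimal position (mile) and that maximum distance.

The 1-center on a line is the midpoint of the two extreme points: leftmost at 24, rightmost at 72.
Optimal location = (24 + 72)/2 = 48; maximum distance = (72 − 24)/2 = 24.

location 48, max distance 24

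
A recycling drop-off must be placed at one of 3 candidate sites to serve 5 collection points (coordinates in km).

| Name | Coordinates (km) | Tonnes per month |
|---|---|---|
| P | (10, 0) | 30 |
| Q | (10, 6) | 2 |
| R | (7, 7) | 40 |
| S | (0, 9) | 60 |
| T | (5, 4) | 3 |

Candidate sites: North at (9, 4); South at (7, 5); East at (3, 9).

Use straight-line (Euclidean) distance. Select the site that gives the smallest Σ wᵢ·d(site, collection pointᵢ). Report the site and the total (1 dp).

East, total 732.3 km

Total weighted distance at each candidate:
  North (9, 4): total = 902.1
  South (7, 5): total = 751.7
  East (3, 9): total = 732.3
Minimum is at East with total 732.3 km.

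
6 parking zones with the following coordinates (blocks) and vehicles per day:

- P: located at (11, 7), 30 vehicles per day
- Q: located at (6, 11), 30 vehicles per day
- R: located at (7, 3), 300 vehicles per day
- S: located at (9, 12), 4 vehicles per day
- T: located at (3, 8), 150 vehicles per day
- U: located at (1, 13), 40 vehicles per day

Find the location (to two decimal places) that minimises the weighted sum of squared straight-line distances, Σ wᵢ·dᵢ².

(5.66, 5.79)

The minimiser of Σwᵢ‖p−pᵢ‖² is the weighted centroid p* = (Σwᵢpᵢ)/(Σwᵢ).
Σwᵢ = 554.
Σwᵢxᵢ = 30·11 + 30·6 + 300·7 + 4·9 + 150·3 + 40·1 = 3136.
Σwᵢyᵢ = 30·7 + 30·11 + 300·3 + 4·12 + 150·8 + 40·13 = 3208.
x* = 3136/554 = 5.66, y* = 3208/554 = 5.79.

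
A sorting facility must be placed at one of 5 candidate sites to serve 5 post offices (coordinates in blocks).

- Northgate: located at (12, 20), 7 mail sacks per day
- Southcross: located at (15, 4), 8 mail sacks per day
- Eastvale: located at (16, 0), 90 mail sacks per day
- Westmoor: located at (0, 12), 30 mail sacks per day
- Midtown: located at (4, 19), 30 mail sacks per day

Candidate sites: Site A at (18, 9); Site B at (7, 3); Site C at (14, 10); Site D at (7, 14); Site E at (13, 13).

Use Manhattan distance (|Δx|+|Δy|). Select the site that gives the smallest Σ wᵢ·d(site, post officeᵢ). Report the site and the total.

Total weighted distance at each candidate:
  Site A (18, 9): total = 2523
  Site B (7, 3): total = 2356
  Site C (14, 10): total = 2270
  Site D (7, 14): total = 2801
  Site E (13, 13): total = 2454
Minimum is at Site C with total 2270 blocks.

Site C, total 2270 blocks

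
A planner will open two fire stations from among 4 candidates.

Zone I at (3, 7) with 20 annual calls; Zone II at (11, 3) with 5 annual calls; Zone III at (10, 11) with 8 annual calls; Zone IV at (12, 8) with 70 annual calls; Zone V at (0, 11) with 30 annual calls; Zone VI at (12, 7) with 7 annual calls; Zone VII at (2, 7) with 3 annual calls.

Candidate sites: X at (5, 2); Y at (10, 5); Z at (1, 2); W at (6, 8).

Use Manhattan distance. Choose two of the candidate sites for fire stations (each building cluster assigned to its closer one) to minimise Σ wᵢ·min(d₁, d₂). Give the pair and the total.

{Y, W}, total 806

Evaluate every pair (each demand assigned to the nearer of the two):
  {Y, W}: total = 806
  {Y, Z}: total = 899
  {X, W}: total = 925
  {Z, W}: total = 940
  {X, Y}: total = 1025
  {X, Z}: total = 1599
Best pair: {Y, W} with total 806.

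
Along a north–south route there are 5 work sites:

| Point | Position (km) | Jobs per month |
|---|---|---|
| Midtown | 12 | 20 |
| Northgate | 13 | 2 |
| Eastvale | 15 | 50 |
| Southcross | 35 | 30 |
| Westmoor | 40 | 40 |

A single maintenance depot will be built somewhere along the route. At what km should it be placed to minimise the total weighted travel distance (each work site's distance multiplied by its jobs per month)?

For a sum of weighted absolute distances on a line, the optimum is the weighted median (not the mean). Total weight W = 142; half-weight = 71.
Sort by position and accumulate weight:
  km 12 (Midtown, w=20) → cum 20
  km 13 (Northgate, w=2) → cum 22
  km 15 (Eastvale, w=50) → cum 72  ≥ 71 → median here
  km 35 (Southcross, w=30) → cum 102
  km 40 (Westmoor, w=40) → cum 142
Optimal location: km 15.

x = 15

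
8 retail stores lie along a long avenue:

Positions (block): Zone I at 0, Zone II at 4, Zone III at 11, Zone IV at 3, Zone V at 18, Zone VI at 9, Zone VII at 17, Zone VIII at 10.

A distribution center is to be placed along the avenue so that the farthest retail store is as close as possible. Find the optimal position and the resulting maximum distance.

The 1-center on a line is the midpoint of the two extreme points: leftmost at 0, rightmost at 18.
Optimal location = (0 + 18)/2 = 9; maximum distance = (18 − 0)/2 = 9.

location 9, max distance 9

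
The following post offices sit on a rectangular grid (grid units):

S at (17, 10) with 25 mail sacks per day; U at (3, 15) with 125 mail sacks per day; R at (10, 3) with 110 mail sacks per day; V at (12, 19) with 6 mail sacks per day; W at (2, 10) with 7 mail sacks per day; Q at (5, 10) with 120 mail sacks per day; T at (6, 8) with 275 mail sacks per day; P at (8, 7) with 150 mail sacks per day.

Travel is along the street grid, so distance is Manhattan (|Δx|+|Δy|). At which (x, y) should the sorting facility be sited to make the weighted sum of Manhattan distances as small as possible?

(6, 8)

Manhattan distance separates: Σwᵢ(|x−xᵢ|+|y−yᵢ|) = Σwᵢ|x−xᵢ| + Σwᵢ|y−yᵢ|, so x and y are optimised independently as 1-D weighted medians.
Total weight W = 818; half = 409.
x-coordinate, sorted with cumulative weight:
  x=2 (W, w=7) cum 7
  x=3 (U, w=125) cum 132
  x=5 (Q, w=120) cum 252
  x=6 (T, w=275) cum 527  ← median
  x=8 (P, w=150) cum 677
  x=10 (R, w=110) cum 787
  x=12 (V, w=6) cum 793
  x=17 (S, w=25) cum 818
⇒ x* = 6
y-coordinate, sorted with cumulative weight:
  y=3 (R, w=110) cum 110
  y=7 (P, w=150) cum 260
  y=8 (T, w=275) cum 535  ← median
  y=10 (S, w=25) cum 560
  y=10 (W, w=7) cum 567
  y=10 (Q, w=120) cum 687
  y=15 (U, w=125) cum 812
  y=19 (V, w=6) cum 818
⇒ y* = 8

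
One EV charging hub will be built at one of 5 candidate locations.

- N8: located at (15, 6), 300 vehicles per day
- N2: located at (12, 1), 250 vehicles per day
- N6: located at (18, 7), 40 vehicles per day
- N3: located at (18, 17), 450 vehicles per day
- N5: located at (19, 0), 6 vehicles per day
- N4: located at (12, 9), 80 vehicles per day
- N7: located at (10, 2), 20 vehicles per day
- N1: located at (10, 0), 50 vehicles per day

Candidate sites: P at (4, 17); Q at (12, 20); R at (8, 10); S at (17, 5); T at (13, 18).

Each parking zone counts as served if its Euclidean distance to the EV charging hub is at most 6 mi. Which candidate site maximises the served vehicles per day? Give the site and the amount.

Coverage radius r = 6 mi; a point is covered iff (Δx)²+(Δy)² ≤ 6² = 36.
  P (4, 17): covers {none} → 0
  Q (12, 20): covers {none} → 0
  R (8, 10): covers {N4} → 80
  S (17, 5): covers {N8, N6, N5} → 346
  T (13, 18): covers {N3} → 450
Maximum coverage at T: 450 vehicles per day.

T, covering 450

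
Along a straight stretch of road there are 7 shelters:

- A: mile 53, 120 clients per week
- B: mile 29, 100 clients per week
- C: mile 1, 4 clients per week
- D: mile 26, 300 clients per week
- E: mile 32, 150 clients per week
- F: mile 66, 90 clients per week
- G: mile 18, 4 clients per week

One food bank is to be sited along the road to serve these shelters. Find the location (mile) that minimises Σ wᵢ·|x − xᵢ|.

For a sum of weighted absolute distances on a line, the optimum is the weighted median (not the mean). Total weight W = 768; half-weight = 384.
Sort by position and accumulate weight:
  mile 1 (C, w=4) → cum 4
  mile 18 (G, w=4) → cum 8
  mile 26 (D, w=300) → cum 308
  mile 29 (B, w=100) → cum 408  ≥ 384 → median here
  mile 32 (E, w=150) → cum 558
  mile 53 (A, w=120) → cum 678
  mile 66 (F, w=90) → cum 768
Optimal location: mile 29.

x = 29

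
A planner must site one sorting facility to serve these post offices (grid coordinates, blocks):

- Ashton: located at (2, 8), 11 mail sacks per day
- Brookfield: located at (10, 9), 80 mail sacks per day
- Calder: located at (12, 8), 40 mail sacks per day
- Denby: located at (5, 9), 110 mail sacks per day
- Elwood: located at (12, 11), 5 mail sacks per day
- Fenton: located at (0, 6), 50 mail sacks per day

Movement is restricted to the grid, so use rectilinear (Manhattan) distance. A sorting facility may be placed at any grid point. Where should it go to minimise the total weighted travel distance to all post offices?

Manhattan distance separates: Σwᵢ(|x−xᵢ|+|y−yᵢ|) = Σwᵢ|x−xᵢ| + Σwᵢ|y−yᵢ|, so x and y are optimised independently as 1-D weighted medians.
Total weight W = 296; half = 148.
x-coordinate, sorted with cumulative weight:
  x=0 (Fenton, w=50) cum 50
  x=2 (Ashton, w=11) cum 61
  x=5 (Denby, w=110) cum 171  ← median
  x=10 (Brookfield, w=80) cum 251
  x=12 (Calder, w=40) cum 291
  x=12 (Elwood, w=5) cum 296
⇒ x* = 5
y-coordinate, sorted with cumulative weight:
  y=6 (Fenton, w=50) cum 50
  y=8 (Ashton, w=11) cum 61
  y=8 (Calder, w=40) cum 101
  y=9 (Brookfield, w=80) cum 181  ← median
  y=9 (Denby, w=110) cum 291
  y=11 (Elwood, w=5) cum 296
⇒ y* = 9

(5, 9)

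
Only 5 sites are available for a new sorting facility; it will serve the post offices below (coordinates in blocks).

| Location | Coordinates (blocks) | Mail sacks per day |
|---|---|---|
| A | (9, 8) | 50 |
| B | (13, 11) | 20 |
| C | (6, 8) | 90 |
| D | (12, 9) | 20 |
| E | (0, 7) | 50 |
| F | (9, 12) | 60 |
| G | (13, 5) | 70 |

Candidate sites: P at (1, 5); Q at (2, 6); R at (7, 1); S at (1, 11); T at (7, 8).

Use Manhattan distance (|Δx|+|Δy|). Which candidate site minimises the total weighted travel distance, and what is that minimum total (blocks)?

Total weighted distance at each candidate:
  P (1, 5): total = 3820
  Q (2, 6): total = 3340
  R (7, 1): total = 3880
  S (1, 11): total = 3820
  T (7, 8): total = 1880
Minimum is at T with total 1880 blocks.

T, total 1880 blocks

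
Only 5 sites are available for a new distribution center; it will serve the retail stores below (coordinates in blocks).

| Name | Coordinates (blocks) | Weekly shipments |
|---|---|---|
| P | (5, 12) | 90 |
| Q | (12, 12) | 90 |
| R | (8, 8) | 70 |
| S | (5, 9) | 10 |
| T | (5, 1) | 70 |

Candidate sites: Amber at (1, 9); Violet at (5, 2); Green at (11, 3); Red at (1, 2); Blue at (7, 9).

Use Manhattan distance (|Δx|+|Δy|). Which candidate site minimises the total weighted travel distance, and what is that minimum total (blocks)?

Total weighted distance at each candidate:
  Amber (1, 9): total = 3330
  Violet (5, 2): total = 3200
  Green (11, 3): total = 3490
  Red (1, 2): total = 4520
  Blue (7, 9): total = 2030
Minimum is at Blue with total 2030 blocks.

Blue, total 2030 blocks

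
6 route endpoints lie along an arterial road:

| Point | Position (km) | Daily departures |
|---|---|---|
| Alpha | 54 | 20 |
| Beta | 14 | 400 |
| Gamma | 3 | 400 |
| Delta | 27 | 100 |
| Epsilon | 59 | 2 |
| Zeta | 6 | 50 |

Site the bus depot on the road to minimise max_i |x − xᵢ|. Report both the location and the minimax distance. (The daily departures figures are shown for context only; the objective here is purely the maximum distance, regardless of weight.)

The 1-center on a line is the midpoint of the two extreme points: leftmost at 3, rightmost at 59.
Optimal location = (3 + 59)/2 = 31; maximum distance = (59 − 3)/2 = 28.

location 31, max distance 28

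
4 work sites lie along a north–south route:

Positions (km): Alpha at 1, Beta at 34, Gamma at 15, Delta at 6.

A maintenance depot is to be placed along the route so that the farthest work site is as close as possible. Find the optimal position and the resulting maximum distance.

location 17.5, max distance 16.5

The 1-center on a line is the midpoint of the two extreme points: leftmost at 1, rightmost at 34.
Optimal location = (1 + 34)/2 = 17.5; maximum distance = (34 − 1)/2 = 16.5.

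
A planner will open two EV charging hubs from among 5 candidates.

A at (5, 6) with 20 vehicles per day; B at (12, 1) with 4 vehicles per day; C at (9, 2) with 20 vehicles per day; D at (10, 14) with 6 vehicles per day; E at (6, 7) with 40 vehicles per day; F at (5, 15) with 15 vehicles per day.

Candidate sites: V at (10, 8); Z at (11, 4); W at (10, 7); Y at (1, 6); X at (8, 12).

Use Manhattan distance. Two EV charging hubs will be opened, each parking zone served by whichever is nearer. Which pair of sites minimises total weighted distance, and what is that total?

Evaluate every pair (each demand assigned to the nearer of the two):
  {W, X}: total = 546
  {Z, W}: total = 613
  {W, Y}: total = 629
  {V, X}: total = 630
  {V, W}: total = 648
  {Z, X}: total = 650
  {V, Z}: total = 652
  {V, Y}: total = 672
  {Z, Y}: total = 677
  {Y, X}: total = 714
Best pair: {W, X} with total 546.

{W, X}, total 546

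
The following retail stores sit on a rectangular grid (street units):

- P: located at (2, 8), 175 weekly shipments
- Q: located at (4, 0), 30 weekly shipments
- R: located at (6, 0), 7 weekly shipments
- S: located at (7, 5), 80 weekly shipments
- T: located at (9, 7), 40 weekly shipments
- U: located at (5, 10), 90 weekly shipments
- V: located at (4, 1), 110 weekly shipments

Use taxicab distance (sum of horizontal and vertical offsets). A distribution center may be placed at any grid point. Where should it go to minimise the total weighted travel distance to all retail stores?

(4, 7)

Manhattan distance separates: Σwᵢ(|x−xᵢ|+|y−yᵢ|) = Σwᵢ|x−xᵢ| + Σwᵢ|y−yᵢ|, so x and y are optimised independently as 1-D weighted medians.
Total weight W = 532; half = 266.
x-coordinate, sorted with cumulative weight:
  x=2 (P, w=175) cum 175
  x=4 (Q, w=30) cum 205
  x=4 (V, w=110) cum 315  ← median
  x=5 (U, w=90) cum 405
  x=6 (R, w=7) cum 412
  x=7 (S, w=80) cum 492
  x=9 (T, w=40) cum 532
⇒ x* = 4
y-coordinate, sorted with cumulative weight:
  y=0 (Q, w=30) cum 30
  y=0 (R, w=7) cum 37
  y=1 (V, w=110) cum 147
  y=5 (S, w=80) cum 227
  y=7 (T, w=40) cum 267  ← median
  y=8 (P, w=175) cum 442
  y=10 (U, w=90) cum 532
⇒ y* = 7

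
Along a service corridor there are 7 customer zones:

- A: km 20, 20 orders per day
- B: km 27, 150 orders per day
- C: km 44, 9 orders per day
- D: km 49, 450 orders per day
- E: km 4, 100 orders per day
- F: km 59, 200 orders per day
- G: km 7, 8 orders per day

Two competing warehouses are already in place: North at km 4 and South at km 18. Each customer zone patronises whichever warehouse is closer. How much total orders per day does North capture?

The indifferent point is the midpoint (4+18)/2 = 11; customer zones left of it (closer to North at 4) go to North, those right go to South.
  E at 4 (w=100) → North
  G at 7 (w=8) → North
  A at 20 (w=20) → South
  B at 27 (w=150) → South
  C at 44 (w=9) → South
  D at 49 (w=450) → South
  F at 59 (w=200) → South
North captures 108; South captures 829.

108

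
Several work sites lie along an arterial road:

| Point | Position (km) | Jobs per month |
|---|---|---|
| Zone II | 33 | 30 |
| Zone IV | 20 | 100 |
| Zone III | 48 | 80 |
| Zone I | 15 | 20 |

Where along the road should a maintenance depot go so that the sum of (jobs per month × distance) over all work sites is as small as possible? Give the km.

x = 20

For a sum of weighted absolute distances on a line, the optimum is the weighted median (not the mean). Total weight W = 230; half-weight = 115.
Sort by position and accumulate weight:
  km 15 (Zone I, w=20) → cum 20
  km 20 (Zone IV, w=100) → cum 120  ≥ 115 → median here
  km 33 (Zone II, w=30) → cum 150
  km 48 (Zone III, w=80) → cum 230
Optimal location: km 20.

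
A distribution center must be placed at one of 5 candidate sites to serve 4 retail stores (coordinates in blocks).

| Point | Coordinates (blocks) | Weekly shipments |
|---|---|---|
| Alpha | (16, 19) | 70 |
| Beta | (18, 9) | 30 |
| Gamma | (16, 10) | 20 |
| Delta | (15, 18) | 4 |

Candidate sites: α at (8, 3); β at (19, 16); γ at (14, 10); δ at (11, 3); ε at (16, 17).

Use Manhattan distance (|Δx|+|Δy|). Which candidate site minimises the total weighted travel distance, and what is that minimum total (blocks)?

ε, total 588 blocks

Total weighted distance at each candidate:
  α (8, 3): total = 2548
  β (19, 16): total = 864
  γ (14, 10): total = 996
  δ (11, 3): total = 2176
  ε (16, 17): total = 588
Minimum is at ε with total 588 blocks.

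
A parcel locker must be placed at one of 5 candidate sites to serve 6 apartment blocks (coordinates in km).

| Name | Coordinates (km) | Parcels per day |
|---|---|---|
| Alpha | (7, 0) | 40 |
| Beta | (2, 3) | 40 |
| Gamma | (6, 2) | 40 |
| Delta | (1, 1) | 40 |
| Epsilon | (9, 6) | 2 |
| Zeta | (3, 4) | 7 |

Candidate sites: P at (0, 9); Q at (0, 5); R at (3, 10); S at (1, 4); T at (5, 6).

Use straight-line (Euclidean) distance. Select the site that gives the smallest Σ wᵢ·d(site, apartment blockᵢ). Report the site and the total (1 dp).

Total weighted distance at each candidate:
  P (0, 9): total = 1460.1
  Q (0, 5): total = 930.7
  R (3, 10): total = 1480.6
  S (1, 4): total = 710.9
  T (5, 6): total = 871.5
Minimum is at S with total 710.9 km.

S, total 710.9 km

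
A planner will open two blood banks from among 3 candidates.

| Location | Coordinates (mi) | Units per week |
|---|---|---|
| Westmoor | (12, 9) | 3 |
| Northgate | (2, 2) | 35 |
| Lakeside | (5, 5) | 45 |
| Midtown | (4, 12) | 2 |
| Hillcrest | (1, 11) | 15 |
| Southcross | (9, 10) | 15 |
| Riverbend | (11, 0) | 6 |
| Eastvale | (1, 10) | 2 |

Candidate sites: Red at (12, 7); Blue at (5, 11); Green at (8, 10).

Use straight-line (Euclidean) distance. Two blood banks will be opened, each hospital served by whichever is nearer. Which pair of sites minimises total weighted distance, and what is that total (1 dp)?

{Blue, Green}, total 755.5

Evaluate every pair (each demand assigned to the nearer of the two):
  {Blue, Green}: total = 755.5
  {Red, Blue}: total = 783.4
  {Red, Green}: total = 804.8
Best pair: {Blue, Green} with total 755.5.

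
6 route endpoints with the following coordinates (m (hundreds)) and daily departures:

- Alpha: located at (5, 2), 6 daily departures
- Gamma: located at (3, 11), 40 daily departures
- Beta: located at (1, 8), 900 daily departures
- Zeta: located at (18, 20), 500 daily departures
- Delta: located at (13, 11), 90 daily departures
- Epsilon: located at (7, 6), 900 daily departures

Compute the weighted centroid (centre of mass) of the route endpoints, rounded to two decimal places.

(7.19, 9.87)

The minimiser of Σwᵢ‖p−pᵢ‖² is the weighted centroid p* = (Σwᵢpᵢ)/(Σwᵢ).
Σwᵢ = 2436.
Σwᵢxᵢ = 6·5 + 40·3 + 900·1 + 500·18 + 90·13 + 900·7 = 17520.
Σwᵢyᵢ = 6·2 + 40·11 + 900·8 + 500·20 + 90·11 + 900·6 = 24042.
x* = 17520/2436 = 7.19, y* = 24042/2436 = 9.87.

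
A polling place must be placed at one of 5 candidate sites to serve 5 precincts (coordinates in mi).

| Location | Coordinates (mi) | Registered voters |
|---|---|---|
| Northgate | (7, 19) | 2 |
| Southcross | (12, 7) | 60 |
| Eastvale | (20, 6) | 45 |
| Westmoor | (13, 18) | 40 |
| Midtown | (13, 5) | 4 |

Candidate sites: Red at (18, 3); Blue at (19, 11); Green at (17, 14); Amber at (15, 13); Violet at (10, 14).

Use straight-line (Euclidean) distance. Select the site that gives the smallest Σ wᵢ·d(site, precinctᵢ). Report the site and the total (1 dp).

Amber, total 1058.0 mi

Total weighted distance at each candidate:
  Red (18, 3): total = 1287.7
  Blue (19, 11): total = 1144.8
  Green (17, 14): total = 1188.6
  Amber (15, 13): total = 1058.0
  Violet (10, 14): total = 1262.7
Minimum is at Amber with total 1058.0 mi.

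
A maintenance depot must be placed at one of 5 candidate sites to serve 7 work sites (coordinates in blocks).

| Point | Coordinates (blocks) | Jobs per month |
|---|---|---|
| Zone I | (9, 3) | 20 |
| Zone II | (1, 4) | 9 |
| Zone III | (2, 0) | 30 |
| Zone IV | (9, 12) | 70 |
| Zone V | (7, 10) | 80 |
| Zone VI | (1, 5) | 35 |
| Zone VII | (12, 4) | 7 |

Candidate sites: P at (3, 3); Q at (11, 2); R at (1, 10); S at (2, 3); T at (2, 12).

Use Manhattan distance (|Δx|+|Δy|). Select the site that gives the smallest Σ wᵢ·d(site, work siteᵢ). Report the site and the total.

R, total 2158 blocks

Total weighted distance at each candidate:
  P (3, 3): total = 2407
  Q (11, 2): total = 2774
  R (1, 10): total = 2158
  S (2, 3): total = 2510
  T (2, 12): total = 2217
Minimum is at R with total 2158 blocks.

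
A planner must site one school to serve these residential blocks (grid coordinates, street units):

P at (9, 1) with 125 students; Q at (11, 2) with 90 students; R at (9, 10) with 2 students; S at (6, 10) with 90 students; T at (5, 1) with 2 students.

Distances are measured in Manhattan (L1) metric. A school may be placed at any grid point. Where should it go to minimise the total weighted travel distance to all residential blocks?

(9, 2)

Manhattan distance separates: Σwᵢ(|x−xᵢ|+|y−yᵢ|) = Σwᵢ|x−xᵢ| + Σwᵢ|y−yᵢ|, so x and y are optimised independently as 1-D weighted medians.
Total weight W = 309; half = 154.5.
x-coordinate, sorted with cumulative weight:
  x=5 (T, w=2) cum 2
  x=6 (S, w=90) cum 92
  x=9 (P, w=125) cum 217  ← median
  x=9 (R, w=2) cum 219
  x=11 (Q, w=90) cum 309
⇒ x* = 9
y-coordinate, sorted with cumulative weight:
  y=1 (P, w=125) cum 125
  y=1 (T, w=2) cum 127
  y=2 (Q, w=90) cum 217  ← median
  y=10 (R, w=2) cum 219
  y=10 (S, w=90) cum 309
⇒ y* = 2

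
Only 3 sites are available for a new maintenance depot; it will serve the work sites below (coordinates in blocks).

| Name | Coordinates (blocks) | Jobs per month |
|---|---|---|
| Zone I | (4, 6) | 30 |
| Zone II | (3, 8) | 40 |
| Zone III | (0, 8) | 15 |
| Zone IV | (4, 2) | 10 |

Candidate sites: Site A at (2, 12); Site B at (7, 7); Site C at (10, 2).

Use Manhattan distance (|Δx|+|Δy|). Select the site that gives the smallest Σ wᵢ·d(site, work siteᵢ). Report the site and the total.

Total weighted distance at each candidate:
  Site A (2, 12): total = 650
  Site B (7, 7): total = 520
  Site C (10, 2): total = 1120
Minimum is at Site B with total 520 blocks.

Site B, total 520 blocks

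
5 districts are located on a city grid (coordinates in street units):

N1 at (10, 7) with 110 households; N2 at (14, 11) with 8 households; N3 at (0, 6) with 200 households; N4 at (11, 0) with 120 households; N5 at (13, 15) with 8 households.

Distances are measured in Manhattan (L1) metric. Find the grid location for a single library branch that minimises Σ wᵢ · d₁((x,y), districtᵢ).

Manhattan distance separates: Σwᵢ(|x−xᵢ|+|y−yᵢ|) = Σwᵢ|x−xᵢ| + Σwᵢ|y−yᵢ|, so x and y are optimised independently as 1-D weighted medians.
Total weight W = 446; half = 223.
x-coordinate, sorted with cumulative weight:
  x=0 (N3, w=200) cum 200
  x=10 (N1, w=110) cum 310  ← median
  x=11 (N4, w=120) cum 430
  x=13 (N5, w=8) cum 438
  x=14 (N2, w=8) cum 446
⇒ x* = 10
y-coordinate, sorted with cumulative weight:
  y=0 (N4, w=120) cum 120
  y=6 (N3, w=200) cum 320  ← median
  y=7 (N1, w=110) cum 430
  y=11 (N2, w=8) cum 438
  y=15 (N5, w=8) cum 446
⇒ y* = 6

(10, 6)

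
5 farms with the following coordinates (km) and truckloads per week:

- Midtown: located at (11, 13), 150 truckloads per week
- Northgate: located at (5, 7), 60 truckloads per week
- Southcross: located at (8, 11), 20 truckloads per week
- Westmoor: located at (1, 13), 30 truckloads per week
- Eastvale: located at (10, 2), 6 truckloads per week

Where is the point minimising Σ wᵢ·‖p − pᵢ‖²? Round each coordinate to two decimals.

(8.27, 11.25)

The minimiser of Σwᵢ‖p−pᵢ‖² is the weighted centroid p* = (Σwᵢpᵢ)/(Σwᵢ).
Σwᵢ = 266.
Σwᵢxᵢ = 150·11 + 60·5 + 20·8 + 30·1 + 6·10 = 2200.
Σwᵢyᵢ = 150·13 + 60·7 + 20·11 + 30·13 + 6·2 = 2992.
x* = 2200/266 = 8.27, y* = 2992/266 = 11.25.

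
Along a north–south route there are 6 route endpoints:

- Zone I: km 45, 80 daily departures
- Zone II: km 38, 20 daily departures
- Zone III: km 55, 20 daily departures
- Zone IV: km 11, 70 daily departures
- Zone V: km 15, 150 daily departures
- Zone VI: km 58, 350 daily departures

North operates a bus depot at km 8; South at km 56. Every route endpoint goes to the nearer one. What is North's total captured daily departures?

The indifferent point is the midpoint (8+56)/2 = 32; route endpoints left of it (closer to North at 8) go to North, those right go to South.
  Zone IV at 11 (w=70) → North
  Zone V at 15 (w=150) → North
  Zone II at 38 (w=20) → South
  Zone I at 45 (w=80) → South
  Zone III at 55 (w=20) → South
  Zone VI at 58 (w=350) → South
North captures 220; South captures 470.

220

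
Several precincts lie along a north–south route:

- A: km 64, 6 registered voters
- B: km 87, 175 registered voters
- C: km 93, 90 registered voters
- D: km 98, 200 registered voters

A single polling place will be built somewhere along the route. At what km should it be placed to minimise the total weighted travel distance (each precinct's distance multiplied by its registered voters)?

For a sum of weighted absolute distances on a line, the optimum is the weighted median (not the mean). Total weight W = 471; half-weight = 235.5.
Sort by position and accumulate weight:
  km 64 (A, w=6) → cum 6
  km 87 (B, w=175) → cum 181
  km 93 (C, w=90) → cum 271  ≥ 235.5 → median here
  km 98 (D, w=200) → cum 471
Optimal location: km 93.

x = 93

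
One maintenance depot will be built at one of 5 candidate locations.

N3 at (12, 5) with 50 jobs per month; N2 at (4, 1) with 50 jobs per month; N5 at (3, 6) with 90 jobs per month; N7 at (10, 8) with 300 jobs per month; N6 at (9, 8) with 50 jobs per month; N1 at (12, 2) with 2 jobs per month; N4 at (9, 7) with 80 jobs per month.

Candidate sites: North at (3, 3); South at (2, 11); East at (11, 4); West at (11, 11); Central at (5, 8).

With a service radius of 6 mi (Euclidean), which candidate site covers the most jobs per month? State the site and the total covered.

Central, covering 520

Coverage radius r = 6 mi; a point is covered iff (Δx)²+(Δy)² ≤ 6² = 36.
  North (3, 3): covers {N2, N5} → 140
  South (2, 11): covers {N5} → 90
  East (11, 4): covers {N3, N7, N6, N1, N4} → 482
  West (11, 11): covers {N7, N6, N4} → 430
  Central (5, 8): covers {N5, N7, N6, N4} → 520
Maximum coverage at Central: 520 jobs per month.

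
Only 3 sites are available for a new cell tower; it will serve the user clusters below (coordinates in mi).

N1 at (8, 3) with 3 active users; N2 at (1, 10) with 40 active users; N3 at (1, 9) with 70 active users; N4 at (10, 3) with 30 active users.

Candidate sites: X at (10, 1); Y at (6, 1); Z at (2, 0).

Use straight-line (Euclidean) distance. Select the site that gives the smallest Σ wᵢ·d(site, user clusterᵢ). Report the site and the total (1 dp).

Y, total 1214.9 mi

Total weighted distance at each candidate:
  X (10, 1): total = 1420.5
  Y (6, 1): total = 1214.9
  Z (2, 0): total = 1312.3
Minimum is at Y with total 1214.9 mi.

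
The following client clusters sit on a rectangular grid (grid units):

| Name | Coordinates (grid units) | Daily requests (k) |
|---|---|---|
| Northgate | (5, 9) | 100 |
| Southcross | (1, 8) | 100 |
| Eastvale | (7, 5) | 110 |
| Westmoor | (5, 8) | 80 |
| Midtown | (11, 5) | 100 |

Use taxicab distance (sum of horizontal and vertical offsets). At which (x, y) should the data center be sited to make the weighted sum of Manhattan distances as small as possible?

(5, 8)

Manhattan distance separates: Σwᵢ(|x−xᵢ|+|y−yᵢ|) = Σwᵢ|x−xᵢ| + Σwᵢ|y−yᵢ|, so x and y are optimised independently as 1-D weighted medians.
Total weight W = 490; half = 245.
x-coordinate, sorted with cumulative weight:
  x=1 (Southcross, w=100) cum 100
  x=5 (Northgate, w=100) cum 200
  x=5 (Westmoor, w=80) cum 280  ← median
  x=7 (Eastvale, w=110) cum 390
  x=11 (Midtown, w=100) cum 490
⇒ x* = 5
y-coordinate, sorted with cumulative weight:
  y=5 (Eastvale, w=110) cum 110
  y=5 (Midtown, w=100) cum 210
  y=8 (Southcross, w=100) cum 310  ← median
  y=8 (Westmoor, w=80) cum 390
  y=9 (Northgate, w=100) cum 490
⇒ y* = 8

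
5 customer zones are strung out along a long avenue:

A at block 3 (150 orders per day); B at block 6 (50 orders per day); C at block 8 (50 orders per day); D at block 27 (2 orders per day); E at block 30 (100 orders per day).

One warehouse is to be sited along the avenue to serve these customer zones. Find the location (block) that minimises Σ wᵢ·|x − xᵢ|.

x = 6

For a sum of weighted absolute distances on a line, the optimum is the weighted median (not the mean). Total weight W = 352; half-weight = 176.
Sort by position and accumulate weight:
  block 3 (A, w=150) → cum 150
  block 6 (B, w=50) → cum 200  ≥ 176 → median here
  block 8 (C, w=50) → cum 250
  block 27 (D, w=2) → cum 252
  block 30 (E, w=100) → cum 352
Optimal location: block 6.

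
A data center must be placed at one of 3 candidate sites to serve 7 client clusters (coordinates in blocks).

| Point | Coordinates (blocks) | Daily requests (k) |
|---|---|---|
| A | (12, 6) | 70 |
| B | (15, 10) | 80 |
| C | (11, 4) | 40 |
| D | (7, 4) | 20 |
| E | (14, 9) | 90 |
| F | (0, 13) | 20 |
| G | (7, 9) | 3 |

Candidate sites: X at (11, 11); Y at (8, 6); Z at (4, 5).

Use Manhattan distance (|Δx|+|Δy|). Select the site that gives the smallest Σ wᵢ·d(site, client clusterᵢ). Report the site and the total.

X, total 2048 blocks

Total weighted distance at each candidate:
  X (11, 11): total = 2048
  Y (8, 6): total = 2542
  Z (4, 5): total = 3831
Minimum is at X with total 2048 blocks.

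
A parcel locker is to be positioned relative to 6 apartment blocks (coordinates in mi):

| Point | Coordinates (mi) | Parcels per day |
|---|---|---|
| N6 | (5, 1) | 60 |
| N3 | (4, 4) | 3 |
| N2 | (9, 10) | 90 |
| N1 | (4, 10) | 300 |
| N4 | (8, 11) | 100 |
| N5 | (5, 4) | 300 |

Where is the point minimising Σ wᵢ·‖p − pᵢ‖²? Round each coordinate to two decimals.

The minimiser of Σwᵢ‖p−pᵢ‖² is the weighted centroid p* = (Σwᵢpᵢ)/(Σwᵢ).
Σwᵢ = 853.
Σwᵢxᵢ = 60·5 + 3·4 + 90·9 + 300·4 + 100·8 + 300·5 = 4622.
Σwᵢyᵢ = 60·1 + 3·4 + 90·10 + 300·10 + 100·11 + 300·4 = 6272.
x* = 4622/853 = 5.42, y* = 6272/853 = 7.35.

(5.42, 7.35)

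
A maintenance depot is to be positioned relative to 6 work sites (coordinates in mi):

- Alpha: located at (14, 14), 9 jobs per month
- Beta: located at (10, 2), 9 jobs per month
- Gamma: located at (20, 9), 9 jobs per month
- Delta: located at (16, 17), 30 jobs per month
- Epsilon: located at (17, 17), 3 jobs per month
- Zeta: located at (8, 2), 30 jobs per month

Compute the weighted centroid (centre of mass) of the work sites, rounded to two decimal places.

The minimiser of Σwᵢ‖p−pᵢ‖² is the weighted centroid p* = (Σwᵢpᵢ)/(Σwᵢ).
Σwᵢ = 90.
Σwᵢxᵢ = 9·14 + 9·10 + 9·20 + 30·16 + 3·17 + 30·8 = 1167.
Σwᵢyᵢ = 9·14 + 9·2 + 9·9 + 30·17 + 3·17 + 30·2 = 846.
x* = 1167/90 = 12.97, y* = 846/90 = 9.40.

(12.97, 9.40)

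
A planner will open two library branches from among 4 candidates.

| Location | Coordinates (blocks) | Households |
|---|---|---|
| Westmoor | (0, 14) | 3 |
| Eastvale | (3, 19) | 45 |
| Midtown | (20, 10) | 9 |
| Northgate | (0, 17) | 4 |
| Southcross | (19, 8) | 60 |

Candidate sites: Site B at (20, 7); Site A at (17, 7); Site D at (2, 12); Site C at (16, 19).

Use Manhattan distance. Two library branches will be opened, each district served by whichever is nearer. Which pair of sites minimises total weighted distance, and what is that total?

{Site B, Site D}, total 547

Evaluate every pair (each demand assigned to the nearer of the two):
  {Site B, Site D}: total = 547
  {Site A, Site D}: total = 634
  {Site B, Site C}: total = 867
  {Site A, Site C}: total = 954
  {Site D, Site C}: total = 1357
  {Site B, Site A}: total = 1497
Best pair: {Site B, Site D} with total 547.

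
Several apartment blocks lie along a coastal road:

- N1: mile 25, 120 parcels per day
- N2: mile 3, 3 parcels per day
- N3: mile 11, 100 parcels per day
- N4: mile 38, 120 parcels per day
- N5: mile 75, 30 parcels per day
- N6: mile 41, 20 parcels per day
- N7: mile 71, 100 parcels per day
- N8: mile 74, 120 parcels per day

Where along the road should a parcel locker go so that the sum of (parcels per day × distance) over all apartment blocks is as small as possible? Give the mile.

For a sum of weighted absolute distances on a line, the optimum is the weighted median (not the mean). Total weight W = 613; half-weight = 306.5.
Sort by position and accumulate weight:
  mile 3 (N2, w=3) → cum 3
  mile 11 (N3, w=100) → cum 103
  mile 25 (N1, w=120) → cum 223
  mile 38 (N4, w=120) → cum 343  ≥ 306.5 → median here
  mile 41 (N6, w=20) → cum 363
  mile 71 (N7, w=100) → cum 463
  mile 74 (N8, w=120) → cum 583
  mile 75 (N5, w=30) → cum 613
Optimal location: mile 38.

x = 38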